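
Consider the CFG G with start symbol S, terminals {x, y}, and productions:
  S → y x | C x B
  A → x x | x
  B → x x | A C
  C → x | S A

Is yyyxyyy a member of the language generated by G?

no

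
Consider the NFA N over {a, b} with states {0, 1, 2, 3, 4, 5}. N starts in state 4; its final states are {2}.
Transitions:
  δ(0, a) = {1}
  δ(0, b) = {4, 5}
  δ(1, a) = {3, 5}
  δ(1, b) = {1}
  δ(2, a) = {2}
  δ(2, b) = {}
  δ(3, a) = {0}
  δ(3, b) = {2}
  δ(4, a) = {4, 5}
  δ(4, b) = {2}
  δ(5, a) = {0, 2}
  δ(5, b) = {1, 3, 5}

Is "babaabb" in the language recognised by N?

rejected

Start: {4}
read b: {2}
read a: {2}
read b: {}
The reachable set is empty and stays empty for the remaining 4 symbols.
Reachable ∩ accepting = {} — empty.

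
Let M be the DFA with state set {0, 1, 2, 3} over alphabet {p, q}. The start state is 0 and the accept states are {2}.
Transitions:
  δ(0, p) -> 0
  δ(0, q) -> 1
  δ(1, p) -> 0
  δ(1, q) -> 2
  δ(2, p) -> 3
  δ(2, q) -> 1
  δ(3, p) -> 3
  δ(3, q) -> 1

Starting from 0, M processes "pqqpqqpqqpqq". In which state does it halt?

0 --p--> 0
0 --q--> 1
1 --q--> 2
2 --p--> 3
3 --q--> 1
1 --q--> 2
2 --p--> 3
3 --q--> 1
1 --q--> 2
2 --p--> 3
3 --q--> 1
1 --q--> 2

2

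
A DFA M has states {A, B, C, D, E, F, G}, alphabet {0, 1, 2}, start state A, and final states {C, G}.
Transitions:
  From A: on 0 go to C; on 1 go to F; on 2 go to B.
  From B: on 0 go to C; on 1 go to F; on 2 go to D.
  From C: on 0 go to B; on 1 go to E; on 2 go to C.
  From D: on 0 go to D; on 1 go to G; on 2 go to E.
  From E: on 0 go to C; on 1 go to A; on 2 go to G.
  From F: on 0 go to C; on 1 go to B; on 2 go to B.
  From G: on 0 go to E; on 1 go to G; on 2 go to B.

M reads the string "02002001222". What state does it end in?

A --0--> C
C --2--> C
C --0--> B
B --0--> C
C --2--> C
C --0--> B
B --0--> C
C --1--> E
E --2--> G
G --2--> B
B --2--> D

D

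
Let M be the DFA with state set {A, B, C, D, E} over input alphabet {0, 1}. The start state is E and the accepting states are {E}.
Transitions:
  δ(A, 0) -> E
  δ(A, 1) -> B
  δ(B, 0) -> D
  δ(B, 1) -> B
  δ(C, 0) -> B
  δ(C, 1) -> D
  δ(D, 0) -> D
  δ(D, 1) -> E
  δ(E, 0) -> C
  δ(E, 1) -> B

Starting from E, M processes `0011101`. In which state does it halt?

E --0--> C
C --0--> B
B --1--> B
B --1--> B
B --1--> B
B --0--> D
D --1--> E

E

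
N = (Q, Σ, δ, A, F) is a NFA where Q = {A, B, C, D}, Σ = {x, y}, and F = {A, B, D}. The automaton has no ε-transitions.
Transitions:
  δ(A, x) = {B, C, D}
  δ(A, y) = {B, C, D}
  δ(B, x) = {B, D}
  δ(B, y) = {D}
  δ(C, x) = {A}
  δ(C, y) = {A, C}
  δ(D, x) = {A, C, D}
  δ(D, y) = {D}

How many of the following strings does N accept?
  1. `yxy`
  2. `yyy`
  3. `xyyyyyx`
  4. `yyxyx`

4

`yxy`: accepted
`yyy`: accepted
`xyyyyyx`: accepted
`yyxyx`: accepted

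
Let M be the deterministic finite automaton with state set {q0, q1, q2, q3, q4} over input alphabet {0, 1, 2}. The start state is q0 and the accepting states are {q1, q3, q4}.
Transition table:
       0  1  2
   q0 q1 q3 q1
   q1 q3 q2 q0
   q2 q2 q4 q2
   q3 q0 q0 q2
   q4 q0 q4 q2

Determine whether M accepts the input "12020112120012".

rejected

q0 --1--> q3
q3 --2--> q2
q2 --0--> q2
q2 --2--> q2
q2 --0--> q2
q2 --1--> q4
q4 --1--> q4
q4 --2--> q2
q2 --1--> q4
q4 --2--> q2
q2 --0--> q2
q2 --0--> q2
q2 --1--> q4
q4 --2--> q2
End in state q2, which is not an accepting state.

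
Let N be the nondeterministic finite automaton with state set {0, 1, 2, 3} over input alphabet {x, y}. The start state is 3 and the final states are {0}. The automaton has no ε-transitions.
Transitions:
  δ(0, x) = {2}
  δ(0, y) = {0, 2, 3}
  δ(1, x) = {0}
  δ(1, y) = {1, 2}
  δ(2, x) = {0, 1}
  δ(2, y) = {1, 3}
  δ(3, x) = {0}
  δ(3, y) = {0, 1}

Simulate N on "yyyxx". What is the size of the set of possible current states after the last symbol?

Start: {3}
read y: {0, 1}
read y: {0, 1, 2, 3}
read y: {0, 1, 2, 3}
read x: {0, 1, 2}
read x: {0, 1, 2}
Final reachable set {0, 1, 2} has 3 states.

3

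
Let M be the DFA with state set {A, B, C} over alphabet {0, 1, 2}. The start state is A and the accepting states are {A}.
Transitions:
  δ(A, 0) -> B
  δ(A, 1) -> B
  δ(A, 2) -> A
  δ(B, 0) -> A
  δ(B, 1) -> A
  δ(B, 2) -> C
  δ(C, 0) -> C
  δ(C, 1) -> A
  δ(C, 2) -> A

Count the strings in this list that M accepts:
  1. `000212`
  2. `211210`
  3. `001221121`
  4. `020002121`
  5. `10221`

`000212`: accepted
`211210`: accepted
`001221121`: rejected
`020002121`: accepted
`10221`: rejected

3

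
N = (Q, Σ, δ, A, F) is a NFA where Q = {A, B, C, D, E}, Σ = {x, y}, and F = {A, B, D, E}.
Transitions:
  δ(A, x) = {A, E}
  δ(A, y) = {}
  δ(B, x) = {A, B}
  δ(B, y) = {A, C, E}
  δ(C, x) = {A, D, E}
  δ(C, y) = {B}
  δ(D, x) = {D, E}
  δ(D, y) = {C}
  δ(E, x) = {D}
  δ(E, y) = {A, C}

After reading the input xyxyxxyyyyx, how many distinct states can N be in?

4

Start: {A}
read x: {A, E}
read y: {A, C}
read x: {A, D, E}
read y: {A, C}
read x: {A, D, E}
read x: {A, D, E}
read y: {A, C}
read y: {B}
read y: {A, C, E}
read y: {A, B, C}
read x: {A, B, D, E}
Final reachable set {A, B, D, E} has 4 states.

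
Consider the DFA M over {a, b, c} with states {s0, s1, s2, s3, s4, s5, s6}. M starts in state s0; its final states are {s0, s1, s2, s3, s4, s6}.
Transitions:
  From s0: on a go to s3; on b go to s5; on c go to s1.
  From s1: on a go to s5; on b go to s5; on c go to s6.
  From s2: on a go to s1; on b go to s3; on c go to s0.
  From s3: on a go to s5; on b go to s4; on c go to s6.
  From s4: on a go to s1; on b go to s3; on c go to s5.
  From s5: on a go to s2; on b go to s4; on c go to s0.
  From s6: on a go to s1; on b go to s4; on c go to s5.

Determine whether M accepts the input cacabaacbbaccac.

accepted

s0 --c--> s1
s1 --a--> s5
s5 --c--> s0
s0 --a--> s3
s3 --b--> s4
s4 --a--> s1
s1 --a--> s5
s5 --c--> s0
s0 --b--> s5
s5 --b--> s4
s4 --a--> s1
s1 --c--> s6
s6 --c--> s5
s5 --a--> s2
s2 --c--> s0
End in state s0, which is an accepting state.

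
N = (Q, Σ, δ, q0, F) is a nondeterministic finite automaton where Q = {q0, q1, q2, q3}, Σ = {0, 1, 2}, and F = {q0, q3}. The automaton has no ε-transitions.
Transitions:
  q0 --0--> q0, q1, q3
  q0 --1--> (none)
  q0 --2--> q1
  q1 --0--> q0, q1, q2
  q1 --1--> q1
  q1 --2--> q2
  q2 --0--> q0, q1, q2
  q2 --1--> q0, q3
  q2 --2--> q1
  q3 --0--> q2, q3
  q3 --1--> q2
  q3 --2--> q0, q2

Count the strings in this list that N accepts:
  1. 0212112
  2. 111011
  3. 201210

1

0212112: rejected
111011: rejected
201210: accepted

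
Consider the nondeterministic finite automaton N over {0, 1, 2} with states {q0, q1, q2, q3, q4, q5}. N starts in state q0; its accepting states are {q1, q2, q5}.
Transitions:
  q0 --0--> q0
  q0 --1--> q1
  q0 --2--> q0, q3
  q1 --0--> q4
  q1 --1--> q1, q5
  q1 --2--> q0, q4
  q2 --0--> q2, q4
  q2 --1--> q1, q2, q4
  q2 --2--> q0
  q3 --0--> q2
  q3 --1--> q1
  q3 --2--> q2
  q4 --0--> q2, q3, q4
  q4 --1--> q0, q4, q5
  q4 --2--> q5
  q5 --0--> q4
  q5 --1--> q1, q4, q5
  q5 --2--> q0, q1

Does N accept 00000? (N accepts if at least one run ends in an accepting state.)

rejected

Start: {q0}
read 0: {q0}
read 0: {q0}
read 0: {q0}
read 0: {q0}
read 0: {q0}
Reachable ∩ accepting = {} — empty.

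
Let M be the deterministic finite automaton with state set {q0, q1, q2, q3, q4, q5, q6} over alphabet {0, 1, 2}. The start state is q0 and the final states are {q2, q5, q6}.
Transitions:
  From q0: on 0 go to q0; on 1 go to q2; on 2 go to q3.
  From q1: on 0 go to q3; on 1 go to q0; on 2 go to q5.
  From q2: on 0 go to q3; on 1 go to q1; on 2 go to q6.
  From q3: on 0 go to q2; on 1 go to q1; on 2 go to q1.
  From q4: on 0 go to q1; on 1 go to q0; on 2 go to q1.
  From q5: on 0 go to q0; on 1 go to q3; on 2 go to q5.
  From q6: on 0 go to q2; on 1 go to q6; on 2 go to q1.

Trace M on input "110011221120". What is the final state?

q2

q0 --1--> q2
q2 --1--> q1
q1 --0--> q3
q3 --0--> q2
q2 --1--> q1
q1 --1--> q0
q0 --2--> q3
q3 --2--> q1
q1 --1--> q0
q0 --1--> q2
q2 --2--> q6
q6 --0--> q2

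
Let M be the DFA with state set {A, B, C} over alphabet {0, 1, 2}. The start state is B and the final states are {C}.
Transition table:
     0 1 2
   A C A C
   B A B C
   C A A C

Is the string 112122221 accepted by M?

rejected

B --1--> B
B --1--> B
B --2--> C
C --1--> A
A --2--> C
C --2--> C
C --2--> C
C --2--> C
C --1--> A
End in state A, which is not an accepting state.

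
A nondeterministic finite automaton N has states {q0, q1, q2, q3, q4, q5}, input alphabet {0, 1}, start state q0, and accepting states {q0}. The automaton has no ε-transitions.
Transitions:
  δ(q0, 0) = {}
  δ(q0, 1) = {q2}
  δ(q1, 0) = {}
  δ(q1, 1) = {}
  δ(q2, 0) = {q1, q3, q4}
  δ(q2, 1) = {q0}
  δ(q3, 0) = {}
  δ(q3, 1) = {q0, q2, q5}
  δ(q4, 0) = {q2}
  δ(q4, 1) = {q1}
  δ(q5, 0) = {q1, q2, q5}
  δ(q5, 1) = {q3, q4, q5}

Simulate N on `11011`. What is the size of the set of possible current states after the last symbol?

0

Start: {q0}
read 1: {q2}
read 1: {q0}
read 0: {}
The reachable set is empty and stays empty for the remaining 2 symbols.
Final reachable set {} has 0 states.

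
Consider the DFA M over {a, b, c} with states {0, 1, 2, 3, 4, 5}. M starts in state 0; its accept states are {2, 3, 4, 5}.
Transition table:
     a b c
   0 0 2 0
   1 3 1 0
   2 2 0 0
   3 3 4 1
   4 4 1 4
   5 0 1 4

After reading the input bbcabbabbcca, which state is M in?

0 --b--> 2
2 --b--> 0
0 --c--> 0
0 --a--> 0
0 --b--> 2
2 --b--> 0
0 --a--> 0
0 --b--> 2
2 --b--> 0
0 --c--> 0
0 --c--> 0
0 --a--> 0

0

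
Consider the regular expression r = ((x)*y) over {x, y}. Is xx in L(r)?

no

No split of xx into u·v has (x)* matching u and y matching v.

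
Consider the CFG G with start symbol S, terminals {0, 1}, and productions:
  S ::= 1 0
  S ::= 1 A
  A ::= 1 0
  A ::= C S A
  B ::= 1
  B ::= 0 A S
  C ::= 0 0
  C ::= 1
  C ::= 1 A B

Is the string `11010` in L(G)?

no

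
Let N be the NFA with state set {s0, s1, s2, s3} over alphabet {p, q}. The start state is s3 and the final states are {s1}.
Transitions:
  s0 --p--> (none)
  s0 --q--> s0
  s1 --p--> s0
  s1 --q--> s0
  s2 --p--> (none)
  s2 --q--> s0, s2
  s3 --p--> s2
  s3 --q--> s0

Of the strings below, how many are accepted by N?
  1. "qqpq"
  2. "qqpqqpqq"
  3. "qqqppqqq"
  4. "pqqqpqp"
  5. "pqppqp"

0

"qqpq": rejected
"qqpqqpqq": rejected
"qqqppqqq": rejected
"pqqqpqp": rejected
"pqppqp": rejected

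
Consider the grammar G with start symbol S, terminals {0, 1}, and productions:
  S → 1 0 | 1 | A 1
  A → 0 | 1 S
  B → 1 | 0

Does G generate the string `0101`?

no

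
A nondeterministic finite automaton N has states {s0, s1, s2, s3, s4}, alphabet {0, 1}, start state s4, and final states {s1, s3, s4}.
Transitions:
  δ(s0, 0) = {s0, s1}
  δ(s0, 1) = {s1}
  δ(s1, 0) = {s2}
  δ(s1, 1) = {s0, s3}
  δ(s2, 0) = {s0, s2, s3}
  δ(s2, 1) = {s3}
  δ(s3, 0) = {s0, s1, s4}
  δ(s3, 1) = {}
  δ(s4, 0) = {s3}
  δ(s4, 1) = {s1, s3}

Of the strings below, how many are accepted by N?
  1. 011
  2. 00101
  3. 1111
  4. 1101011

011: rejected
00101: accepted
1111: accepted
1101011: accepted

3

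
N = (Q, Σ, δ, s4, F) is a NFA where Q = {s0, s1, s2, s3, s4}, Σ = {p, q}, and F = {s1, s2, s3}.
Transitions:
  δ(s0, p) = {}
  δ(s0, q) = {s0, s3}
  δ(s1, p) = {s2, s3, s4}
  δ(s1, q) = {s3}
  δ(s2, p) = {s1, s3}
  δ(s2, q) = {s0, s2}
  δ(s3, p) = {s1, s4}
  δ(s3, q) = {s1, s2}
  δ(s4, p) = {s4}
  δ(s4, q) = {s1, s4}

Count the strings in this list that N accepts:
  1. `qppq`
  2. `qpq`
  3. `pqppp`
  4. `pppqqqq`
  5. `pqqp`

`qppq`: accepted
`qpq`: accepted
`pqppp`: accepted
`pppqqqq`: accepted
`pqqp`: accepted

5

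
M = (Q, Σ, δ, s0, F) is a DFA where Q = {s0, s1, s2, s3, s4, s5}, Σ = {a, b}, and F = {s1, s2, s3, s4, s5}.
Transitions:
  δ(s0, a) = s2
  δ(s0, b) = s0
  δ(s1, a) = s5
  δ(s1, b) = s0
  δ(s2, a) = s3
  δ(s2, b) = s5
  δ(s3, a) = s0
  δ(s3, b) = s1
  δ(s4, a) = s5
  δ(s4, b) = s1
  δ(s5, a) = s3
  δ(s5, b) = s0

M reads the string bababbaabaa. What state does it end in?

s0 --b--> s0
s0 --a--> s2
s2 --b--> s5
s5 --a--> s3
s3 --b--> s1
s1 --b--> s0
s0 --a--> s2
s2 --a--> s3
s3 --b--> s1
s1 --a--> s5
s5 --a--> s3

s3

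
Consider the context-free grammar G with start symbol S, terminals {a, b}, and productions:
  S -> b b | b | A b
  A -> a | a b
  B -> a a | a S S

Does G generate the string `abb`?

S ⇒ Ab ⇒ abb

yes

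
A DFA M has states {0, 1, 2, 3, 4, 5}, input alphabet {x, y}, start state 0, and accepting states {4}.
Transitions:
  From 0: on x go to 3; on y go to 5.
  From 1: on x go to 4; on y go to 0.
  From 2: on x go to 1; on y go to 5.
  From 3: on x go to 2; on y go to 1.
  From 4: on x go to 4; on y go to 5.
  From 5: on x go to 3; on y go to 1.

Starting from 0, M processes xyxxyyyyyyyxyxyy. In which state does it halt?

0 --x--> 3
3 --y--> 1
1 --x--> 4
4 --x--> 4
4 --y--> 5
5 --y--> 1
1 --y--> 0
0 --y--> 5
5 --y--> 1
1 --y--> 0
0 --y--> 5
5 --x--> 3
3 --y--> 1
1 --x--> 4
4 --y--> 5
5 --y--> 1

1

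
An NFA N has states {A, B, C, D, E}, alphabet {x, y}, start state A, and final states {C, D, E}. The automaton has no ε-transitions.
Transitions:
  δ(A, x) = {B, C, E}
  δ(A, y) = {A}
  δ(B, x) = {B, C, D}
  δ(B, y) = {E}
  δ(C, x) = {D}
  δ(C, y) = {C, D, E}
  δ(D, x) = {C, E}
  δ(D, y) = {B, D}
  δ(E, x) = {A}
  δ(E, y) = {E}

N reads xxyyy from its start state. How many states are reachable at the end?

5

Start: {A}
read x: {B, C, E}
read x: {A, B, C, D}
read y: {A, B, C, D, E}
read y: {A, B, C, D, E}
read y: {A, B, C, D, E}
Final reachable set {A, B, C, D, E} has 5 states.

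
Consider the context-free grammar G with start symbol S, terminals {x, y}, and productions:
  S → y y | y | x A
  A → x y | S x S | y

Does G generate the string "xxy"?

yes

S ⇒ xA ⇒ xxy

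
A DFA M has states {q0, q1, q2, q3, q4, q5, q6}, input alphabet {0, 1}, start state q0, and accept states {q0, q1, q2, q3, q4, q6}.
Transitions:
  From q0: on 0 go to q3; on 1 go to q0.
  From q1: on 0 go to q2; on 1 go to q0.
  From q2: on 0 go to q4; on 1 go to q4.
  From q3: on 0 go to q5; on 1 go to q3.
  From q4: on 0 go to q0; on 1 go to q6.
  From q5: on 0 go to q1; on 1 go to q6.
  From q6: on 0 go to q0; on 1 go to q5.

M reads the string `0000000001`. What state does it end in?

q0 --0--> q3
q3 --0--> q5
q5 --0--> q1
q1 --0--> q2
q2 --0--> q4
q4 --0--> q0
q0 --0--> q3
q3 --0--> q5
q5 --0--> q1
q1 --1--> q0

q0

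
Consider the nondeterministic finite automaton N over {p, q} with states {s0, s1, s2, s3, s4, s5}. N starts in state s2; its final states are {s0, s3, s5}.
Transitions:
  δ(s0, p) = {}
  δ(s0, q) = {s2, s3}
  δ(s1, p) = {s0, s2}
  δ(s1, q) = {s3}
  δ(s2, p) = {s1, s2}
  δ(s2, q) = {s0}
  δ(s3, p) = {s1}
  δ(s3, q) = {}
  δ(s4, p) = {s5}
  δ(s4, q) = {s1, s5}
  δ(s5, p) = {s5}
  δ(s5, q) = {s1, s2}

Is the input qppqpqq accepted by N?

Start: {s2}
read q: {s0}
read p: {}
The reachable set is empty and stays empty for the remaining 5 symbols.
Reachable ∩ accepting = {} — empty.

rejected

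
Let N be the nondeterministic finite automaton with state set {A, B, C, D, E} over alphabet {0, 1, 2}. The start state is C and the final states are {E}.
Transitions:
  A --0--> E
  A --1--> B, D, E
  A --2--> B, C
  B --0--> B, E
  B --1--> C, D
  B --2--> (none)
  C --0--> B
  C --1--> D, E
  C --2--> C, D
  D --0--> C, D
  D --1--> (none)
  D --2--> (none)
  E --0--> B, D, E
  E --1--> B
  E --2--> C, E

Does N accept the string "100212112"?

rejected

Start: {C}
read 1: {D, E}
read 0: {B, C, D, E}
read 0: {B, C, D, E}
read 2: {C, D, E}
read 1: {B, D, E}
read 2: {C, E}
read 1: {B, D, E}
read 1: {B, C, D}
read 2: {C, D}
Reachable ∩ accepting = {} — empty.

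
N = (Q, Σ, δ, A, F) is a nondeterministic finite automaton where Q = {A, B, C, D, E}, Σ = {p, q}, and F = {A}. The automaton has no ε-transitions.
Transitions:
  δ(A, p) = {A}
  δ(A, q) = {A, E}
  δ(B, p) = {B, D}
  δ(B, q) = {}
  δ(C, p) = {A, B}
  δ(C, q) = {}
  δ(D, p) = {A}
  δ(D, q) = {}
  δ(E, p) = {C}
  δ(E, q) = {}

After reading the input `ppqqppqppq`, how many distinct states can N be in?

2

Start: {A}
read p: {A}
read p: {A}
read q: {A, E}
read q: {A, E}
read p: {A, C}
read p: {A, B}
read q: {A, E}
read p: {A, C}
read p: {A, B}
read q: {A, E}
Final reachable set {A, E} has 2 states.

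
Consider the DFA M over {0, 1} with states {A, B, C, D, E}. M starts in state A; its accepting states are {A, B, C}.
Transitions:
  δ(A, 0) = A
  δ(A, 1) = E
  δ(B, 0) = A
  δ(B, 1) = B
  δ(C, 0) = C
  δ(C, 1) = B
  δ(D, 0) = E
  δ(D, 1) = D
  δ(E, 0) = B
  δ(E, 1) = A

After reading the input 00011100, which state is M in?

A --0--> A
A --0--> A
A --0--> A
A --1--> E
E --1--> A
A --1--> E
E --0--> B
B --0--> A

A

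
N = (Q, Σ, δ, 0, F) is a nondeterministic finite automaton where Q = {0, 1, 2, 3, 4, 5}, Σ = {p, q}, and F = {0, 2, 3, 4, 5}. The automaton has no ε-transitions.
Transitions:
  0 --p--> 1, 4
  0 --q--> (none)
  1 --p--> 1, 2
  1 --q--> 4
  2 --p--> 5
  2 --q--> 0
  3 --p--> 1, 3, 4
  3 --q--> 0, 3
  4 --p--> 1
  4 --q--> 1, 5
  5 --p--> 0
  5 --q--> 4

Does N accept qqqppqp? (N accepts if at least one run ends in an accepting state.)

rejected

Start: {0}
read q: {}
The reachable set is empty and stays empty for the remaining 6 symbols.
Reachable ∩ accepting = {} — empty.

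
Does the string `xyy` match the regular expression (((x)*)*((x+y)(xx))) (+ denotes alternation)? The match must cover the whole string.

No split of xyy into u·v has ((x)*)* matching u and ((x+y)(xx)) matching v.

no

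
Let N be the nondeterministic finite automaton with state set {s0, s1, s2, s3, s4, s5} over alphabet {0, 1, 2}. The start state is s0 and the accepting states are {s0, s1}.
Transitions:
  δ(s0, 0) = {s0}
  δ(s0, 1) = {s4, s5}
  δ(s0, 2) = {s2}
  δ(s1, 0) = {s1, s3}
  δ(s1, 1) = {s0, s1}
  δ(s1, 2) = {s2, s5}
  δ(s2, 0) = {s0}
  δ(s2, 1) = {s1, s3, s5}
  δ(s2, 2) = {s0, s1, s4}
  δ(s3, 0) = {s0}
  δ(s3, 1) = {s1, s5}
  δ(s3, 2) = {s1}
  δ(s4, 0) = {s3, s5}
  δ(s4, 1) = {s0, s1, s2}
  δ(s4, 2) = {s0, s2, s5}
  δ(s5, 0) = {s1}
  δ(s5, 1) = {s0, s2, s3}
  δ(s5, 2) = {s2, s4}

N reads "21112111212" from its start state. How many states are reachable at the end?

Start: {s0}
read 2: {s2}
read 1: {s1, s3, s5}
read 1: {s0, s1, s2, s3, s5}
read 1: {s0, s1, s2, s3, s4, s5}
read 2: {s0, s1, s2, s4, s5}
read 1: {s0, s1, s2, s3, s4, s5}
read 1: {s0, s1, s2, s3, s4, s5}
read 1: {s0, s1, s2, s3, s4, s5}
read 2: {s0, s1, s2, s4, s5}
read 1: {s0, s1, s2, s3, s4, s5}
read 2: {s0, s1, s2, s4, s5}
Final reachable set {s0, s1, s2, s4, s5} has 5 states.

5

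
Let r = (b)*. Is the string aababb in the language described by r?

no

aababb cannot be split into zero or more pieces each matching b.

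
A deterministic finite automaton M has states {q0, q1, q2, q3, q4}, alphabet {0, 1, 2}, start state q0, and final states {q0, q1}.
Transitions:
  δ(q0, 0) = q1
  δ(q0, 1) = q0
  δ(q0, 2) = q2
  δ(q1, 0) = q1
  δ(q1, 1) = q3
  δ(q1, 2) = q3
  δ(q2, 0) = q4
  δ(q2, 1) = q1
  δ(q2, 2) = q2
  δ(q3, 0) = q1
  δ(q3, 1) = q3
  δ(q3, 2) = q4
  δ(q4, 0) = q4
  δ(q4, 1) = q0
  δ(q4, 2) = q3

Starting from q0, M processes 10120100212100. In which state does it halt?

q0 --1--> q0
q0 --0--> q1
q1 --1--> q3
q3 --2--> q4
q4 --0--> q4
q4 --1--> q0
q0 --0--> q1
q1 --0--> q1
q1 --2--> q3
q3 --1--> q3
q3 --2--> q4
q4 --1--> q0
q0 --0--> q1
q1 --0--> q1

q1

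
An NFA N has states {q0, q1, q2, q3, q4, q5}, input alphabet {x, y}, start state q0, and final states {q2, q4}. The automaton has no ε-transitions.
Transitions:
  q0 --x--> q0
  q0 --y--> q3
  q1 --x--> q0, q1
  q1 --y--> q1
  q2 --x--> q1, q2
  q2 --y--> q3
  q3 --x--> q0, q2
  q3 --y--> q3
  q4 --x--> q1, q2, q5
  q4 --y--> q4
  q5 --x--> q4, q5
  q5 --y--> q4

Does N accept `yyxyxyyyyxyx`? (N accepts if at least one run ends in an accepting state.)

accepted

Start: {q0}
read y: {q3}
read y: {q3}
read x: {q0, q2}
read y: {q3}
read x: {q0, q2}
read y: {q3}
read y: {q3}
read y: {q3}
read y: {q3}
read x: {q0, q2}
read y: {q3}
read x: {q0, q2}
Reachable ∩ accepting = {q2} — nonempty.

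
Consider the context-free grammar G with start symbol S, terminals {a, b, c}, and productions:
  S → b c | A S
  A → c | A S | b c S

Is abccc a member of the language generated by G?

no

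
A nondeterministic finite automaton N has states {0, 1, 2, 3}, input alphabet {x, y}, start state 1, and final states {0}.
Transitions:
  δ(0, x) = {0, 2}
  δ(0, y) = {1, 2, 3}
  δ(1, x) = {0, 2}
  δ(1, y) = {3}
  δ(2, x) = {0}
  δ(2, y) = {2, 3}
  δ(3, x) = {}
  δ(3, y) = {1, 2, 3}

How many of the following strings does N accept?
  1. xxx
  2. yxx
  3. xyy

1

xxx: accepted
yxx: rejected
xyy: rejected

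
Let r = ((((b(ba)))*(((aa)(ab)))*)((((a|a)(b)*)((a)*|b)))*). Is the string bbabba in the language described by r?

yes

Split as bbabba·ε: (((b(ba)))*(((aa)(ab)))*) matches bbabba and ((((a|a)(b)*)((a)*|b)))* matches ε.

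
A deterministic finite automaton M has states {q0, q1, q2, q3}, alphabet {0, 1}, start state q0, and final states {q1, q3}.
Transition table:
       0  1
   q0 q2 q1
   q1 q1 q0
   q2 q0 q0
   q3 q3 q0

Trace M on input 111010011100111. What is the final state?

q0

q0 --1--> q1
q1 --1--> q0
q0 --1--> q1
q1 --0--> q1
q1 --1--> q0
q0 --0--> q2
q2 --0--> q0
q0 --1--> q1
q1 --1--> q0
q0 --1--> q1
q1 --0--> q1
q1 --0--> q1
q1 --1--> q0
q0 --1--> q1
q1 --1--> q0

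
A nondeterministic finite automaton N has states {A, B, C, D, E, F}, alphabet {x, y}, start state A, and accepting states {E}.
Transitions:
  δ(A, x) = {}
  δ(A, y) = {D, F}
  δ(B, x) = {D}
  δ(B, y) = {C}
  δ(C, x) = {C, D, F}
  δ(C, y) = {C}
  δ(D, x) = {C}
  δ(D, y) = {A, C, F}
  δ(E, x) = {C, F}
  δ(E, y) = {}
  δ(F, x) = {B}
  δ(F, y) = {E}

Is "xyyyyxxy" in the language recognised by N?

Start: {A}
read x: {}
The reachable set is empty and stays empty for the remaining 7 symbols.
Reachable ∩ accepting = {} — empty.

rejected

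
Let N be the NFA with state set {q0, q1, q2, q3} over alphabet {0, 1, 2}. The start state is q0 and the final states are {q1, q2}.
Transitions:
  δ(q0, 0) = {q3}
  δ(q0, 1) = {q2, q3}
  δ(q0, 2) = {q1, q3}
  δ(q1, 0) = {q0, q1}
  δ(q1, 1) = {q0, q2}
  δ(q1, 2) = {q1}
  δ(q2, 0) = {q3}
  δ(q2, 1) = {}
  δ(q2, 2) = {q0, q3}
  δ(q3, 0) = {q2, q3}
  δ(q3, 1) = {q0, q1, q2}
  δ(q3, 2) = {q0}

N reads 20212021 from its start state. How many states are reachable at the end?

4

Start: {q0}
read 2: {q1, q3}
read 0: {q0, q1, q2, q3}
read 2: {q0, q1, q3}
read 1: {q0, q1, q2, q3}
read 2: {q0, q1, q3}
read 0: {q0, q1, q2, q3}
read 2: {q0, q1, q3}
read 1: {q0, q1, q2, q3}
Final reachable set {q0, q1, q2, q3} has 4 states.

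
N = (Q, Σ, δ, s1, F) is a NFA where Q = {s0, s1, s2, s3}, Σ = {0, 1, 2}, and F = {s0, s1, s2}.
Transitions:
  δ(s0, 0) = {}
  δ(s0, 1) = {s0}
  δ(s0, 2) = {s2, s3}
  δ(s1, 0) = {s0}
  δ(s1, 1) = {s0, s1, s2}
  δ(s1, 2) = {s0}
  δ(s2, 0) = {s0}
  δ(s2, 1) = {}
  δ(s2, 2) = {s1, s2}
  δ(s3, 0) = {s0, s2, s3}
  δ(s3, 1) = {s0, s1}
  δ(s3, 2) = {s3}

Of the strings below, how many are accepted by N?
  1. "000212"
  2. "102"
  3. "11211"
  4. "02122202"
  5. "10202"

"000212": rejected
"102": accepted
"11211": accepted
"02122202": accepted
"10202": accepted

4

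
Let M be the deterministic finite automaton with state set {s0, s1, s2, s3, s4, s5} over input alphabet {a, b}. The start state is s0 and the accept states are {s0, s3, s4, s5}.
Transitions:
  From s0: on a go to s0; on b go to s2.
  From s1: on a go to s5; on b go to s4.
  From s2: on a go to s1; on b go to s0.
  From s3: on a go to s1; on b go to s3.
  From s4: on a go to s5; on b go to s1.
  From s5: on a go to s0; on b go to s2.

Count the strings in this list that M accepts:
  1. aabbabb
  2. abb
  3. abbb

aabbabb: accepted
abb: accepted
abbb: rejected

2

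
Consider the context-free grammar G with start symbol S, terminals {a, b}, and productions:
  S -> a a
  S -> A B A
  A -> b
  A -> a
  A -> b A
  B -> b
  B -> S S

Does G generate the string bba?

yes

S ⇒ ABA ⇒ bBA ⇒ bbA ⇒ bba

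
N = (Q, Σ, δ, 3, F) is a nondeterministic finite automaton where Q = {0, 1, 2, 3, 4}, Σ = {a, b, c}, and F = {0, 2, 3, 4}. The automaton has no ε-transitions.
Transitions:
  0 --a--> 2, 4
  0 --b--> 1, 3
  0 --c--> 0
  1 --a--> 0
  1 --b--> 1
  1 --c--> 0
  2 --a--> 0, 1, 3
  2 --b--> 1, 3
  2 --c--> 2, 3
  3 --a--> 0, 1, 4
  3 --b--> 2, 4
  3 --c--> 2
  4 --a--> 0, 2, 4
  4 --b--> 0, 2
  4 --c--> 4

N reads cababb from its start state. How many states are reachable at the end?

5

Start: {3}
read c: {2}
read a: {0, 1, 3}
read b: {1, 2, 3, 4}
read a: {0, 1, 2, 3, 4}
read b: {0, 1, 2, 3, 4}
read b: {0, 1, 2, 3, 4}
Final reachable set {0, 1, 2, 3, 4} has 5 states.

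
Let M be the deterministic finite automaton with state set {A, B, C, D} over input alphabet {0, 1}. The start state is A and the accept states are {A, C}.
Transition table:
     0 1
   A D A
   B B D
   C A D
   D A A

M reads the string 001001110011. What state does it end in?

A

A --0--> D
D --0--> A
A --1--> A
A --0--> D
D --0--> A
A --1--> A
A --1--> A
A --1--> A
A --0--> D
D --0--> A
A --1--> A
A --1--> A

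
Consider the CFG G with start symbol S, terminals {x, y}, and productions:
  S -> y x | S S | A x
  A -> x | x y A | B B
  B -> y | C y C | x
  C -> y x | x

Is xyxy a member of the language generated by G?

no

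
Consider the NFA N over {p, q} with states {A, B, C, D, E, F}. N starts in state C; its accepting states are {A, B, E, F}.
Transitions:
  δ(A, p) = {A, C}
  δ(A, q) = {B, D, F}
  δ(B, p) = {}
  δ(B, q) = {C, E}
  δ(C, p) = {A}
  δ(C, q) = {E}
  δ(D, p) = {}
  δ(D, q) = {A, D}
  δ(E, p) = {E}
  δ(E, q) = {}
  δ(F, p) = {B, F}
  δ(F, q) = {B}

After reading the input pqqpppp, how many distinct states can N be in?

3

Start: {C}
read p: {A}
read q: {B, D, F}
read q: {A, B, C, D, E}
read p: {A, C, E}
read p: {A, C, E}
read p: {A, C, E}
read p: {A, C, E}
Final reachable set {A, C, E} has 3 states.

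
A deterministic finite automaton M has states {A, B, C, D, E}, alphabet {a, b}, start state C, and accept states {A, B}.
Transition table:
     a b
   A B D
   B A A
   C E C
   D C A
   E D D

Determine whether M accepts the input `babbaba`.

C --b--> C
C --a--> E
E --b--> D
D --b--> A
A --a--> B
B --b--> A
A --a--> B
End in state B, which is an accepting state.

accepted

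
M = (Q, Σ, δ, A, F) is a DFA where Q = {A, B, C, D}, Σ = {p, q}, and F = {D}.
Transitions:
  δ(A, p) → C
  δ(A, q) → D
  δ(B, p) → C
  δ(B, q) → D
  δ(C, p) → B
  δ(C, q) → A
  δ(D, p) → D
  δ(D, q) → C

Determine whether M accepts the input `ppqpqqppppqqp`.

rejected

A --p--> C
C --p--> B
B --q--> D
D --p--> D
D --q--> C
C --q--> A
A --p--> C
C --p--> B
B --p--> C
C --p--> B
B --q--> D
D --q--> C
C --p--> B
End in state B, which is not an accepting state.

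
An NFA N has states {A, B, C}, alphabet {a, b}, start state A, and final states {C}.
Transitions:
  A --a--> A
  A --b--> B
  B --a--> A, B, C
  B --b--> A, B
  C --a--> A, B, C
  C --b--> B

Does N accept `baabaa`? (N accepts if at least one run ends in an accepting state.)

Start: {A}
read b: {B}
read a: {A, B, C}
read a: {A, B, C}
read b: {A, B}
read a: {A, B, C}
read a: {A, B, C}
Reachable ∩ accepting = {C} — nonempty.

accepted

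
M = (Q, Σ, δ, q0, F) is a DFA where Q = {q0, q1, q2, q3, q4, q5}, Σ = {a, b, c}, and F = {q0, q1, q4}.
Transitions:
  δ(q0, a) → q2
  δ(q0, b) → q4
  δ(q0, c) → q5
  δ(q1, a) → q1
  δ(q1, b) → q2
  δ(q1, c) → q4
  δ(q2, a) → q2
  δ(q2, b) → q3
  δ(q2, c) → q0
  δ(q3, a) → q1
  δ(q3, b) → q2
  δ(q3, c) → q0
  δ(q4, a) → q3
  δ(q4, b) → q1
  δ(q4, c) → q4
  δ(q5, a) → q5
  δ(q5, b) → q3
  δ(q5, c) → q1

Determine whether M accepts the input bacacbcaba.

rejected

q0 --b--> q4
q4 --a--> q3
q3 --c--> q0
q0 --a--> q2
q2 --c--> q0
q0 --b--> q4
q4 --c--> q4
q4 --a--> q3
q3 --b--> q2
q2 --a--> q2
End in state q2, which is not an accepting state.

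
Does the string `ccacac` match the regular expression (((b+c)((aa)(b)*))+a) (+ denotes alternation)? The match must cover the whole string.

no

Neither ((b+c)((aa)(b)*)) nor a matches ccacac.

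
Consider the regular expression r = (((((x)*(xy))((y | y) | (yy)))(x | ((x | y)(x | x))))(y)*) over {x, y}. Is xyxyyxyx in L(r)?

no

No split of xyxyyxyx into u·v has ((((x)*(xy))((y|y)|(yy)))(x|((x|y)(x|x)))) matching u and (y)* matching v.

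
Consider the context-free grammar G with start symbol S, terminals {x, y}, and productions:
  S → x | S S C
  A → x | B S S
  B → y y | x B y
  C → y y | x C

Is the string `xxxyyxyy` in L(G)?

yes

S ⇒ SSC ⇒ SSCSC ⇒ xSCSC ⇒ xxCSC ⇒ xxxCSC ⇒ xxxyySC ⇒ xxxyyxC ⇒ xxxyyxyy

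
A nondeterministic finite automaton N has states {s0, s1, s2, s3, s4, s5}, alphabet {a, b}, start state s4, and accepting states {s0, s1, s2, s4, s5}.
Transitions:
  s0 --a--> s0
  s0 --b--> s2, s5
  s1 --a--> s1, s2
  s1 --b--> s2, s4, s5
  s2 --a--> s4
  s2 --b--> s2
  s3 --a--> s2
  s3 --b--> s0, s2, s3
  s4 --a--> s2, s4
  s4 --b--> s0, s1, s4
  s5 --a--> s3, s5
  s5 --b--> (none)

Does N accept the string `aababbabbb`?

Start: {s4}
read a: {s2, s4}
read a: {s2, s4}
read b: {s0, s1, s2, s4}
read a: {s0, s1, s2, s4}
read b: {s0, s1, s2, s4, s5}
read b: {s0, s1, s2, s4, s5}
read a: {s0, s1, s2, s3, s4, s5}
read b: {s0, s1, s2, s3, s4, s5}
read b: {s0, s1, s2, s3, s4, s5}
read b: {s0, s1, s2, s3, s4, s5}
Reachable ∩ accepting = {s0, s1, s2, s4, s5} — nonempty.

accepted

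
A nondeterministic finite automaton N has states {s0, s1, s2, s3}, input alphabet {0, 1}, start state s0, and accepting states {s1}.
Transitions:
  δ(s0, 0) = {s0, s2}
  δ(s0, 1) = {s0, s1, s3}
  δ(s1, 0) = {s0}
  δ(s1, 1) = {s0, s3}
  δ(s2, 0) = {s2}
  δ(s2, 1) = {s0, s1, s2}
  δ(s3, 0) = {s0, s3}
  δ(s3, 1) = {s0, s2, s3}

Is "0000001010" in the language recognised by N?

rejected

Start: {s0}
read 0: {s0, s2}
read 0: {s0, s2}
read 0: {s0, s2}
read 0: {s0, s2}
read 0: {s0, s2}
read 0: {s0, s2}
read 1: {s0, s1, s2, s3}
read 0: {s0, s2, s3}
read 1: {s0, s1, s2, s3}
read 0: {s0, s2, s3}
Reachable ∩ accepting = {} — empty.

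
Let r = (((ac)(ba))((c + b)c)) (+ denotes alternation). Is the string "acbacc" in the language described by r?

yes

Split as acba·cc: ((ac)(ba)) matches acba and ((c+b)c) matches cc.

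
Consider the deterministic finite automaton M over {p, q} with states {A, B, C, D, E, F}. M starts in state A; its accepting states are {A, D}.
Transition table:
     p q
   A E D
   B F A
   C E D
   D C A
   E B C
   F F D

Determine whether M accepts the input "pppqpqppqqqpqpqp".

A --p--> E
E --p--> B
B --p--> F
F --q--> D
D --p--> C
C --q--> D
D --p--> C
C --p--> E
E --q--> C
C --q--> D
D --q--> A
A --p--> E
E --q--> C
C --p--> E
E --q--> C
C --p--> E
End in state E, which is not an accepting state.

rejected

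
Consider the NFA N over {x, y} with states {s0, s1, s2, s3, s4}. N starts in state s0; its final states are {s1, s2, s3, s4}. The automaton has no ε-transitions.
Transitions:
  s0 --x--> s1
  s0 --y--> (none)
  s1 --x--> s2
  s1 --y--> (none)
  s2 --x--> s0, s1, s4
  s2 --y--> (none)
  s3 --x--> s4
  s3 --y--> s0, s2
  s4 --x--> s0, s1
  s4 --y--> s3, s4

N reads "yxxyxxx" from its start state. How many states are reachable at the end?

0

Start: {s0}
read y: {}
The reachable set is empty and stays empty for the remaining 6 symbols.
Final reachable set {} has 0 states.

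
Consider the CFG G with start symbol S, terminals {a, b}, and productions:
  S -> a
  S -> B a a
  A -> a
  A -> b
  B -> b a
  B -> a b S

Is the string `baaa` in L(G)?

yes

S ⇒ Baa ⇒ baaa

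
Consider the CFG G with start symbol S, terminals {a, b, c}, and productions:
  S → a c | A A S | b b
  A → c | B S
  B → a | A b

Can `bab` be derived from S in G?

no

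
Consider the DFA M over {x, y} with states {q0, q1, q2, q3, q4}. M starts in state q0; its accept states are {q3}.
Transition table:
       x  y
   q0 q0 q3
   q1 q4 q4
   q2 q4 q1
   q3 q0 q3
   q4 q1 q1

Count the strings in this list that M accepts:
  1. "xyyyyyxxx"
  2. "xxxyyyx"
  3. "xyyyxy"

"xyyyyyxxx": rejected
"xxxyyyx": rejected
"xyyyxy": accepted

1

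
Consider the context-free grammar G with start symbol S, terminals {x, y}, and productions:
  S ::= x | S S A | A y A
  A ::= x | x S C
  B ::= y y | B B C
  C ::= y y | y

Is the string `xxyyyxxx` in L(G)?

S ⇒ SSA ⇒ AyASA ⇒ xSCyASA ⇒ xxCyASA ⇒ xxyyyASA ⇒ xxyyyxSA ⇒ xxyyyxxA ⇒ xxyyyxxx

yes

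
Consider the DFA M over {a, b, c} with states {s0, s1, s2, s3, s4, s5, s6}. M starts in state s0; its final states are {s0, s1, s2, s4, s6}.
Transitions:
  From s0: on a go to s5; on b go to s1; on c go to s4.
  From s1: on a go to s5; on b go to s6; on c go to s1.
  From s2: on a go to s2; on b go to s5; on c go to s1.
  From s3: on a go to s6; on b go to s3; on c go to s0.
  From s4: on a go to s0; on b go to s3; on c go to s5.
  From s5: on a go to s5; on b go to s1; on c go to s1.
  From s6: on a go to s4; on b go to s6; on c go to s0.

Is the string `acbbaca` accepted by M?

s0 --a--> s5
s5 --c--> s1
s1 --b--> s6
s6 --b--> s6
s6 --a--> s4
s4 --c--> s5
s5 --a--> s5
End in state s5, which is not an accepting state.

rejected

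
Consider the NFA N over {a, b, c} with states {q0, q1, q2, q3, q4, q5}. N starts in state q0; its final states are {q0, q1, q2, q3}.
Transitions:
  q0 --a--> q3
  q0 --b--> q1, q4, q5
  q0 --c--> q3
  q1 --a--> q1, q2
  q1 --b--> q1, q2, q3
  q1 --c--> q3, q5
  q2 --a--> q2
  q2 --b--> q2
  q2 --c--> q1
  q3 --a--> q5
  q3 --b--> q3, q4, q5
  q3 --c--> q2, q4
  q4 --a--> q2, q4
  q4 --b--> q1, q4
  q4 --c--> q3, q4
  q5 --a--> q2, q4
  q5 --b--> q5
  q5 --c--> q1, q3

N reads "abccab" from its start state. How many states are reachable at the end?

Start: {q0}
read a: {q3}
read b: {q3, q4, q5}
read c: {q1, q2, q3, q4}
read c: {q1, q2, q3, q4, q5}
read a: {q1, q2, q4, q5}
read b: {q1, q2, q3, q4, q5}
Final reachable set {q1, q2, q3, q4, q5} has 5 states.

5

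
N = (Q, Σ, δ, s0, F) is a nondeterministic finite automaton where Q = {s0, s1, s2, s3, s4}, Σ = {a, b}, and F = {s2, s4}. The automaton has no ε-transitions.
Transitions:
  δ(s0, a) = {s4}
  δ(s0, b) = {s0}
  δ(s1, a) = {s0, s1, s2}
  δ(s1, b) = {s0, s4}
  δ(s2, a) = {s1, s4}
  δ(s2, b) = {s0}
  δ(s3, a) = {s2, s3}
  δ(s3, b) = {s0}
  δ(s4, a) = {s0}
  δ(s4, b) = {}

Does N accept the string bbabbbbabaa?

Start: {s0}
read b: {s0}
read b: {s0}
read a: {s4}
read b: {}
The reachable set is empty and stays empty for the remaining 7 symbols.
Reachable ∩ accepting = {} — empty.

rejected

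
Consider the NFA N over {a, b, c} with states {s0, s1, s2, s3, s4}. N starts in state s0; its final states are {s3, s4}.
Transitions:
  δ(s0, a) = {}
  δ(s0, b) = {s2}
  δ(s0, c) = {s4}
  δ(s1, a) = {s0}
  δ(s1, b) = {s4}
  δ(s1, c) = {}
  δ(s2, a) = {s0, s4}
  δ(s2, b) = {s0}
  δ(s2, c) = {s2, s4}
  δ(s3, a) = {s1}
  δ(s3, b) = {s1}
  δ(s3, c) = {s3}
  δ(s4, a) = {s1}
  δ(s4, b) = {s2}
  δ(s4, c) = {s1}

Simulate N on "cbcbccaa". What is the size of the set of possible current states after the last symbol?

Start: {s0}
read c: {s4}
read b: {s2}
read c: {s2, s4}
read b: {s0, s2}
read c: {s2, s4}
read c: {s1, s2, s4}
read a: {s0, s1, s4}
read a: {s0, s1}
Final reachable set {s0, s1} has 2 states.

2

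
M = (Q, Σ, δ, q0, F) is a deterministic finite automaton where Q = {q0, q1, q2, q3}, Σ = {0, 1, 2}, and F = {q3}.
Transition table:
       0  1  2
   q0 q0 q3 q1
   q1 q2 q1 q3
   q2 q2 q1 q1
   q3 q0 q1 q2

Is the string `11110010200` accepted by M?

q0 --1--> q3
q3 --1--> q1
q1 --1--> q1
q1 --1--> q1
q1 --0--> q2
q2 --0--> q2
q2 --1--> q1
q1 --0--> q2
q2 --2--> q1
q1 --0--> q2
q2 --0--> q2
End in state q2, which is not an accepting state.

rejected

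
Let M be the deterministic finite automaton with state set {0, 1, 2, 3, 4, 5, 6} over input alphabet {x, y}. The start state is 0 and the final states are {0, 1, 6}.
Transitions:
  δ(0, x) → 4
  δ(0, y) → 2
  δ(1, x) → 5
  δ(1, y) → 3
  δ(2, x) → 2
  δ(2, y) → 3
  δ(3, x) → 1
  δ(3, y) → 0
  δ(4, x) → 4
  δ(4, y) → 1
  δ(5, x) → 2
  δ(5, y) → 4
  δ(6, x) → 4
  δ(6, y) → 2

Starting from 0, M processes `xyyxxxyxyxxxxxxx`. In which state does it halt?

2

0 --x--> 4
4 --y--> 1
1 --y--> 3
3 --x--> 1
1 --x--> 5
5 --x--> 2
2 --y--> 3
3 --x--> 1
1 --y--> 3
3 --x--> 1
1 --x--> 5
5 --x--> 2
2 --x--> 2
2 --x--> 2
2 --x--> 2
2 --x--> 2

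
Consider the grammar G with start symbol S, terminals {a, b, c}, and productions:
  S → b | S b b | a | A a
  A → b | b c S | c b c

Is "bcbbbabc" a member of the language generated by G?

no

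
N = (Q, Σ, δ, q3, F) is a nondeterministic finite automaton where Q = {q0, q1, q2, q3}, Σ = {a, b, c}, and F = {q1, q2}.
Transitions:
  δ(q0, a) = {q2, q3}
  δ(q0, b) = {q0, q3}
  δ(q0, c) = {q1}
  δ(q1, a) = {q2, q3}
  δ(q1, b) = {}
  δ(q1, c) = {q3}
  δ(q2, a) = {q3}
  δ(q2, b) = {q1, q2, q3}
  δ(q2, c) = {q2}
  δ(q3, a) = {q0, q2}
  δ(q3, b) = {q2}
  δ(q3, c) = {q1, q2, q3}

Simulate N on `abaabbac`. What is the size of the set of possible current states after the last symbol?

3

Start: {q3}
read a: {q0, q2}
read b: {q0, q1, q2, q3}
read a: {q0, q2, q3}
read a: {q0, q2, q3}
read b: {q0, q1, q2, q3}
read b: {q0, q1, q2, q3}
read a: {q0, q2, q3}
read c: {q1, q2, q3}
Final reachable set {q1, q2, q3} has 3 states.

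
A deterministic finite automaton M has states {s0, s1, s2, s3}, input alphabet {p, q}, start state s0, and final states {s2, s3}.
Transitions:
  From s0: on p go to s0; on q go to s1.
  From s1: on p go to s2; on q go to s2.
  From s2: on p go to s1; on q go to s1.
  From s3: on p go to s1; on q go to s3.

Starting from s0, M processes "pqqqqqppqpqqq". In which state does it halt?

s0 --p--> s0
s0 --q--> s1
s1 --q--> s2
s2 --q--> s1
s1 --q--> s2
s2 --q--> s1
s1 --p--> s2
s2 --p--> s1
s1 --q--> s2
s2 --p--> s1
s1 --q--> s2
s2 --q--> s1
s1 --q--> s2

s2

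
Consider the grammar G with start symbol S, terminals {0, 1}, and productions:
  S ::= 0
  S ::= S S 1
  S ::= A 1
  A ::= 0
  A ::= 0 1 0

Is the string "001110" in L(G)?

no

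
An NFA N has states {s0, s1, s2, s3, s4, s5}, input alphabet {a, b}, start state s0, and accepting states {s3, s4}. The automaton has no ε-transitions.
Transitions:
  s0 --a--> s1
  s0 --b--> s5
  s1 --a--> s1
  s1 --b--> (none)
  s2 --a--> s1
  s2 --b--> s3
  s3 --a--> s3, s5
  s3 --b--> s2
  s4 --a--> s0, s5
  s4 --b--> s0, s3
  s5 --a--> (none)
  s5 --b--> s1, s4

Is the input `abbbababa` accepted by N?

rejected

Start: {s0}
read a: {s1}
read b: {}
The reachable set is empty and stays empty for the remaining 7 symbols.
Reachable ∩ accepting = {} — empty.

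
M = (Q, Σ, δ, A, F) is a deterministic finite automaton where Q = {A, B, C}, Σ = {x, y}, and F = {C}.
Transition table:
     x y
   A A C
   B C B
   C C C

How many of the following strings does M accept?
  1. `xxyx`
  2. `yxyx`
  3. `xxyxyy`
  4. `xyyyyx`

4

`xxyx`: accepted
`yxyx`: accepted
`xxyxyy`: accepted
`xyyyyx`: accepted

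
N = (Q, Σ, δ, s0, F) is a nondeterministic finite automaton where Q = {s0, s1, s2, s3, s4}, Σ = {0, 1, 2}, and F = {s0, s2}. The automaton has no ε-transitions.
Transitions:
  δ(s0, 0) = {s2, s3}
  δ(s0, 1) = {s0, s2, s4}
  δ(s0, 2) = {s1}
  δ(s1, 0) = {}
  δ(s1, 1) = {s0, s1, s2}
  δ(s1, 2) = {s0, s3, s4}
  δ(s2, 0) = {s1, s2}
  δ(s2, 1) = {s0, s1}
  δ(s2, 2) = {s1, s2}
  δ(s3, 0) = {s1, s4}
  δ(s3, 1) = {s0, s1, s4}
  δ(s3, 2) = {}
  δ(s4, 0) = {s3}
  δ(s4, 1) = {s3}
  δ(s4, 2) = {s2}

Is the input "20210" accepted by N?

Start: {s0}
read 2: {s1}
read 0: {}
The reachable set is empty and stays empty for the remaining 3 symbols.
Reachable ∩ accepting = {} — empty.

rejected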